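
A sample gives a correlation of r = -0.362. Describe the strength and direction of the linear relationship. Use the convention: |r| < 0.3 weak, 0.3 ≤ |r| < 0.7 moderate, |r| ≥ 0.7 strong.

r = -0.362 < 0 so the relationship is negative.
|r| = 0.362, which falls in the moderate range.

moderate negative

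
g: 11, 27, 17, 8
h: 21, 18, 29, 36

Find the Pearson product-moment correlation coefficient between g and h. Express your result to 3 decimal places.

n = 4, Σg = 63, Σh = 104, Σg² = 1203, Σh² = 2902, Σgh = 1498
nΣgh − ΣgΣh = 5992 − 6552 = -560
nΣg² − (Σg)² = 4812 − 3969 = 843; nΣh² − (Σh)² = 11608 − 10816 = 792
r = -560 / √(843 × 792) = -560 / 817.1022 ≈ -0.685

-0.685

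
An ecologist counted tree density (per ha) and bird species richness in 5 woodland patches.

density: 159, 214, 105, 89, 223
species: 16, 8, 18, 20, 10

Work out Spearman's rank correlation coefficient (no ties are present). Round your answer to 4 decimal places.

Rank density: 3, 4, 2, 1, 5
Rank species: 3, 1, 4, 5, 2
d = rank(density) − rank(species): 0, 3, -2, -4, 3; Σd² = 38
ρ = 1 − 6Σd² / [n(n²−1)] = 1 − 6×38 / (5×24) = 1 − 228/120 ≈ -0.9000

-0.9000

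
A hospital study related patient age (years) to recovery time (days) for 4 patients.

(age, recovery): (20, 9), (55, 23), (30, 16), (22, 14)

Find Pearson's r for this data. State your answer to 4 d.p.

n = 4, Σx = 127, Σy = 62, Σx² = 4809, Σy² = 1062, Σxy = 2233
nΣxy − ΣxΣy = 8932 − 7874 = 1058
nΣx² − (Σx)² = 19236 − 16129 = 3107; nΣy² − (Σy)² = 4248 − 3844 = 404
r = 1058 / √(3107 × 404) = 1058 / 1120.3696 ≈ 0.9443

0.9443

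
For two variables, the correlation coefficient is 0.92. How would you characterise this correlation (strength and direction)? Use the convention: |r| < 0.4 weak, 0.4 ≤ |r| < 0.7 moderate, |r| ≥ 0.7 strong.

strong positive

r = 0.92 > 0 so the relationship is positive.
|r| = 0.92, which falls in the strong range.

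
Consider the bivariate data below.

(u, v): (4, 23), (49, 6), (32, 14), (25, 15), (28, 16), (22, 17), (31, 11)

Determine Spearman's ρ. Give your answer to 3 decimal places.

-0.929

Rank u: 1, 7, 6, 3, 4, 2, 5
Rank v: 7, 1, 3, 4, 5, 6, 2
d = rank(u) − rank(v): -6, 6, 3, -1, -1, -4, 3; Σd² = 108
ρ = 1 − 6Σd² / [n(n²−1)] = 1 − 6×108 / (7×48) = 1 − 648/336 ≈ -0.929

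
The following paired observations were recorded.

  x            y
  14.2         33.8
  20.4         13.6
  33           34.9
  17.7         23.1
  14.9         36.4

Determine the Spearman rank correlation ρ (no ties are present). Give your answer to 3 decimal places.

Rank x: 1, 4, 5, 3, 2
Rank y: 3, 1, 4, 2, 5
d = rank(x) − rank(y): -2, 3, 1, 1, -3; Σd² = 24
ρ = 1 − 6Σd² / [n(n²−1)] = 1 − 6×24 / (5×24) = 1 − 144/120 ≈ -0.200

-0.200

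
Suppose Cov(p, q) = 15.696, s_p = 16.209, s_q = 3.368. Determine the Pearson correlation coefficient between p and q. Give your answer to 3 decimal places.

r = Cov(p,q) / (s_p · s_q) = 15.696 / (16.209 × 3.368)
  = 15.696 / 54.5919 ≈ 0.288

0.288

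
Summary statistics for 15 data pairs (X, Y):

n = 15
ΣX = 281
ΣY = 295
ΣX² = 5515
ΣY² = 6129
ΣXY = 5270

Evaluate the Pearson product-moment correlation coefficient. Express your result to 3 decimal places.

-0.894

r = (nΣXY − ΣXΣY) / √[(nΣX² − (ΣX)²)(nΣY² − (ΣY)²)]
Numerator: 15×5270 − 281×295 = -3845
Denominator: √[(82725 − 78961)(91935 − 87025)] = √[3764 × 4910] = 4298.9813
r = -3845 / 4298.9813 ≈ -0.894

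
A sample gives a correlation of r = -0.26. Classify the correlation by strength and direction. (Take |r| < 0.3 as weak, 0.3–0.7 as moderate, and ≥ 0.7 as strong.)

weak negative

r = -0.26 < 0 so the relationship is negative.
|r| = 0.26, which falls in the weak range.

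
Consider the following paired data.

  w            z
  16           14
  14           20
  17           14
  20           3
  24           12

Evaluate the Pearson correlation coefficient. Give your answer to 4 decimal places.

-0.5903

n = 5, Σw = 91, Σz = 63, Σw² = 1717, Σz² = 945, Σwz = 1090
nΣwz − ΣwΣz = 5450 − 5733 = -283
nΣw² − (Σw)² = 8585 − 8281 = 304; nΣz² − (Σz)² = 4725 − 3969 = 756
r = -283 / √(304 × 756) = -283 / 479.3996 ≈ -0.5903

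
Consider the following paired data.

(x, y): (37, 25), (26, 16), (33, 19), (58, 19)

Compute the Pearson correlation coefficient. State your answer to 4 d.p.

n = 4, Σx = 154, Σy = 79, Σx² = 6498, Σy² = 1603, Σxy = 3070
nΣxy − ΣxΣy = 12280 − 12166 = 114
nΣx² − (Σx)² = 25992 − 23716 = 2276; nΣy² − (Σy)² = 6412 − 6241 = 171
r = 114 / √(2276 × 171) = 114 / 623.8558 ≈ 0.1827

0.1827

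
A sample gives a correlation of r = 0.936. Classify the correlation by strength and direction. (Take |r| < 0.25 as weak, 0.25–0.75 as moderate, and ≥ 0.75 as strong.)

r = 0.936 > 0 so the relationship is positive.
|r| = 0.936, which falls in the strong range.

strong positive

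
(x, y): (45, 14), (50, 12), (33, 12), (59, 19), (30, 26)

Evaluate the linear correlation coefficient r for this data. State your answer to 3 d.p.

n = 5, Σx = 217, Σy = 83, Σx² = 9995, Σy² = 1521, Σxy = 3527
nΣxy − ΣxΣy = 17635 − 18011 = -376
nΣx² − (Σx)² = 49975 − 47089 = 2886; nΣy² − (Σy)² = 7605 − 6889 = 716
r = -376 / √(2886 × 716) = -376 / 1437.4895 ≈ -0.262

-0.262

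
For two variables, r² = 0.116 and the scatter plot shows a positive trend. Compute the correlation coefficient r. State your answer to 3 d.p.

0.341

|r| = √0.116 = 0.341
The association is positive, so r = 0.341.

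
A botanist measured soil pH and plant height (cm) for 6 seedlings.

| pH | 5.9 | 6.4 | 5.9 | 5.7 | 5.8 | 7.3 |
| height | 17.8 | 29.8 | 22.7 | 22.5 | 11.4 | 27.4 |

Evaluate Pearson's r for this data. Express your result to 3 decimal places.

n = 6, Σx = 37, Σy = 131.6, Σx² = 230, Σy² = 3107.14, Σxy = 824.06
nΣxy − ΣxΣy = 4944.36 − 4869.2 = 75.16
nΣx² − (Σx)² = 1380 − 1369 = 11; nΣy² − (Σy)² = 18642.84 − 17318.56 = 1324.28
r = 75.16 / √(11 × 1324.28) = 75.16 / 120.6942 ≈ 0.623

0.623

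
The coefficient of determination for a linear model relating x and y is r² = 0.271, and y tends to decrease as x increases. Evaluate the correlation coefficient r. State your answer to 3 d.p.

|r| = √0.271 = 0.521
The association is negative, so r = −0.521.

-0.521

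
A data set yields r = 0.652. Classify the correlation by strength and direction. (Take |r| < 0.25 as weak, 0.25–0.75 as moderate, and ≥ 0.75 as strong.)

moderate positive

r = 0.652 > 0 so the relationship is positive.
|r| = 0.652, which falls in the moderate range.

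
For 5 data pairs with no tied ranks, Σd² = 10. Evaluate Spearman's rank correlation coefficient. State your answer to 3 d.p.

ρ = 1 − 6Σd² / [n(n²−1)] = 1 − 6×10 / (5×24)
  = 1 − 60/120 = 1 − 0.5000 ≈ 0.500

0.500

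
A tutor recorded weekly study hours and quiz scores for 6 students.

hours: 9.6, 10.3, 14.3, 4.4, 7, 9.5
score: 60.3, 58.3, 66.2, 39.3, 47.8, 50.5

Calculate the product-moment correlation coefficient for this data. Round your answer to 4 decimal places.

0.9427

n = 6, Σx = 55.1, Σy = 322.4, Σx² = 561.35, Σy² = 17797, Σxy = 3113.3
nΣxy − ΣxΣy = 18679.8 − 17764.24 = 915.56
nΣx² − (Σx)² = 3368.1 − 3036.01 = 332.09; nΣy² − (Σy)² = 106782 − 103941.76 = 2840.24
r = 915.56 / √(332.09 × 2840.24) = 915.56 / 971.1927 ≈ 0.9427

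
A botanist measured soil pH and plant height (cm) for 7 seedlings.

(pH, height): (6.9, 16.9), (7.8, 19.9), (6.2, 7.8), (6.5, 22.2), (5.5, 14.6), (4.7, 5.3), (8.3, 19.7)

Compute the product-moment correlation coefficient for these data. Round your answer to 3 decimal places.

n = 7, Σx = 45.9, Σy = 106.4, Σx² = 310.37, Σy² = 1864.64, Σxy = 733.21
nΣxy − ΣxΣy = 5132.47 − 4883.76 = 248.71
nΣx² − (Σx)² = 2172.59 − 2106.81 = 65.78; nΣy² − (Σy)² = 13052.48 − 11320.96 = 1731.52
r = 248.71 / √(65.78 × 1731.52) = 248.71 / 337.4898 ≈ 0.737

0.737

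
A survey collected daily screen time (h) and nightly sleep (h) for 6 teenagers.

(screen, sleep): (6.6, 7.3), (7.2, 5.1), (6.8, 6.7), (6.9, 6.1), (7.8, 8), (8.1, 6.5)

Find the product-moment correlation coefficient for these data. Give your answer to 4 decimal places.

0.1471

n = 6, Σx = 43.4, Σy = 39.7, Σx² = 315.7, Σy² = 267.65, Σxy = 287.6
nΣxy − ΣxΣy = 1725.6 − 1722.98 = 2.62
nΣx² − (Σx)² = 1894.2 − 1883.56 = 10.64; nΣy² − (Σy)² = 1605.9 − 1576.09 = 29.81
r = 2.62 / √(10.64 × 29.81) = 2.62 / 17.8095 ≈ 0.1471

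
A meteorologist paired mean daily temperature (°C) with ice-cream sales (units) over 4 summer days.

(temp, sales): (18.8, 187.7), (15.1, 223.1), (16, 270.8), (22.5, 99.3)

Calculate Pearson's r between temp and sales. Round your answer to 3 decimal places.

n = 4, Σx = 72.4, Σy = 780.9, Σx² = 1343.7, Σy² = 168198.03, Σxy = 13464.62
nΣxy − ΣxΣy = 53858.48 − 56537.16 = -2678.68
nΣx² − (Σx)² = 5374.8 − 5241.76 = 133.04; nΣy² − (Σy)² = 672792.12 − 609804.81 = 62987.31
r = -2678.68 / √(133.04 × 62987.31) = -2678.68 / 2894.7939 ≈ -0.925

-0.925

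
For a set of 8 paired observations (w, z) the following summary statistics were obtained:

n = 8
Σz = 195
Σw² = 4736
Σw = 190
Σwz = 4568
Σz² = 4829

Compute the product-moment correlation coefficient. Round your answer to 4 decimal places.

r = (nΣwz − ΣwΣz) / √[(nΣw² − (Σw)²)(nΣz² − (Σz)²)]
Numerator: 8×4568 − 190×195 = -506
Denominator: √[(37888 − 36100)(38632 − 38025)] = √[1788 × 607] = 1041.7850
r = -506 / 1041.7850 ≈ -0.4857

-0.4857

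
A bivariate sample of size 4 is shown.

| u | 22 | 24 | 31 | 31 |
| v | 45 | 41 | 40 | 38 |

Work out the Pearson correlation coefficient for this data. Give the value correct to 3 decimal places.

n = 4, Σu = 108, Σv = 164, Σu² = 2982, Σv² = 6750, Σuv = 4392
nΣuv − ΣuΣv = 17568 − 17712 = -144
nΣu² − (Σu)² = 11928 − 11664 = 264; nΣv² − (Σv)² = 27000 − 26896 = 104
r = -144 / √(264 × 104) = -144 / 165.6985 ≈ -0.869

-0.869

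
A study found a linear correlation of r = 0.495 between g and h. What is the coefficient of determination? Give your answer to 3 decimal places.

r² = (0.495)² = 0.245

0.245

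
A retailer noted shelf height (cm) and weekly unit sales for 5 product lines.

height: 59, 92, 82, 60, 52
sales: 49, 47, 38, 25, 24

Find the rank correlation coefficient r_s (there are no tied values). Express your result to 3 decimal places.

0.400

Rank height: 2, 5, 4, 3, 1
Rank sales: 5, 4, 3, 2, 1
d = rank(height) − rank(sales): -3, 1, 1, 1, 0; Σd² = 12
ρ = 1 − 6Σd² / [n(n²−1)] = 1 − 6×12 / (5×24) = 1 − 72/120 ≈ 0.400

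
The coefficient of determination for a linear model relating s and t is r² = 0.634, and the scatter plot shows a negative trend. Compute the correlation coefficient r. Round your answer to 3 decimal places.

-0.796

|r| = √0.634 = 0.796
The association is negative, so r = −0.796.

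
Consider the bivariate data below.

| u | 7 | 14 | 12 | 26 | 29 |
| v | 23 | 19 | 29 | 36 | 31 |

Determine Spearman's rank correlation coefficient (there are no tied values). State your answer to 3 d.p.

0.600

Rank u: 1, 3, 2, 4, 5
Rank v: 2, 1, 3, 5, 4
d = rank(u) − rank(v): -1, 2, -1, -1, 1; Σd² = 8
ρ = 1 − 6Σd² / [n(n²−1)] = 1 − 6×8 / (5×24) = 1 − 48/120 ≈ 0.600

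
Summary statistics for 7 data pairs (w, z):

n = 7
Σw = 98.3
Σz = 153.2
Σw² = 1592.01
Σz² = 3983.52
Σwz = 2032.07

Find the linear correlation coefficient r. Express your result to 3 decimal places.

-0.327

r = (nΣwz − ΣwΣz) / √[(nΣw² − (Σw)²)(nΣz² − (Σz)²)]
Numerator: 7×2032.07 − 98.3×153.2 = -835.07
Denominator: √[(11144.07 − 9662.89)(27884.64 − 23470.24)] = √[1481.18 × 4414.4] = 2557.0532
r = -835.07 / 2557.0532 ≈ -0.327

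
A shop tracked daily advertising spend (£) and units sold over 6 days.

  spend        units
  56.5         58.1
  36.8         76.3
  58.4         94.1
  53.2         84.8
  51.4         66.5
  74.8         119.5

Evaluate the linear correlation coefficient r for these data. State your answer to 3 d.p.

0.671

n = 6, Σx = 331.1, Σy = 499.3, Σx² = 19024.29, Σy² = 43945.65, Σxy = 28453.99
nΣxy − ΣxΣy = 170723.94 − 165318.23 = 5405.71
nΣx² − (Σx)² = 114145.74 − 109627.21 = 4518.53; nΣy² − (Σy)² = 263673.9 − 249300.49 = 14373.41
r = 5405.71 / √(4518.53 × 14373.41) = 5405.71 / 8058.9506 ≈ 0.671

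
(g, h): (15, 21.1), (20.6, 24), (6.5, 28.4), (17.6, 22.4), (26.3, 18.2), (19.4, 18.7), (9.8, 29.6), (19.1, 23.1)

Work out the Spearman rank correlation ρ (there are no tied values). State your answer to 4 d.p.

-0.6429

Rank g: 3, 7, 1, 4, 8, 6, 2, 5
Rank h: 3, 6, 7, 4, 1, 2, 8, 5
d = rank(g) − rank(h): 0, 1, -6, 0, 7, 4, -6, 0; Σd² = 138
ρ = 1 − 6Σd² / [n(n²−1)] = 1 − 6×138 / (8×63) = 1 − 828/504 ≈ -0.6429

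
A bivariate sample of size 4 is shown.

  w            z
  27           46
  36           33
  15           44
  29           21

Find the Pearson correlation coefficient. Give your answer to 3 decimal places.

-0.507

n = 4, Σw = 107, Σz = 144, Σw² = 3091, Σz² = 5582, Σwz = 3699
nΣwz − ΣwΣz = 14796 − 15408 = -612
nΣw² − (Σw)² = 12364 − 11449 = 915; nΣz² − (Σz)² = 22328 − 20736 = 1592
r = -612 / √(915 × 1592) = -612 / 1206.9300 ≈ -0.507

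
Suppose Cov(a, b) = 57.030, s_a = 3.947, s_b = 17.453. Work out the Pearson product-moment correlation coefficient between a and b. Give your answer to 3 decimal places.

r = Cov(a,b) / (s_a · s_b) = 57.030 / (3.947 × 17.453)
  = 57.030 / 68.8870 ≈ 0.828

0.828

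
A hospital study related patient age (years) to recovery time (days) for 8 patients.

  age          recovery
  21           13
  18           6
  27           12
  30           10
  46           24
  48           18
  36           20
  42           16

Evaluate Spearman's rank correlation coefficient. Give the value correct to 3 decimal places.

0.786

Rank age: 2, 1, 3, 4, 7, 8, 5, 6
Rank recovery: 4, 1, 3, 2, 8, 6, 7, 5
d = rank(age) − rank(recovery): -2, 0, 0, 2, -1, 2, -2, 1; Σd² = 18
ρ = 1 − 6Σd² / [n(n²−1)] = 1 − 6×18 / (8×63) = 1 − 108/504 ≈ 0.786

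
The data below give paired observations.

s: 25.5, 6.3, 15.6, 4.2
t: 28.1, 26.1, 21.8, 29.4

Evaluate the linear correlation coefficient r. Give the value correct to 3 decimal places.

n = 4, Σs = 51.6, Σt = 105.4, Σs² = 950.94, Σt² = 2810.42, Σst = 1344.54
nΣst − ΣsΣt = 5378.16 − 5438.64 = -60.48
nΣs² − (Σs)² = 3803.76 − 2662.56 = 1141.2; nΣt² − (Σt)² = 11241.68 − 11109.16 = 132.52
r = -60.48 / √(1141.2 × 132.52) = -60.48 / 388.8854 ≈ -0.156

-0.156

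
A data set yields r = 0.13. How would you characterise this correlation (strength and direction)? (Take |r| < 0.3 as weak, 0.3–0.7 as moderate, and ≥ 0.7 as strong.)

weak positive

r = 0.13 > 0 so the relationship is positive.
|r| = 0.13, which falls in the weak range.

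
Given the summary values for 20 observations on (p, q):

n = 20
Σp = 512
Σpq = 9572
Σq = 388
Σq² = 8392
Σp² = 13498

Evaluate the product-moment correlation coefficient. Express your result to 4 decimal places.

r = (nΣpq − ΣpΣq) / √[(nΣp² − (Σp)²)(nΣq² − (Σq)²)]
Numerator: 20×9572 − 512×388 = -7216
Denominator: √[(269960 − 262144)(167840 − 150544)] = √[7816 × 17296] = 11626.9315
r = -7216 / 11626.9315 ≈ -0.6206

-0.6206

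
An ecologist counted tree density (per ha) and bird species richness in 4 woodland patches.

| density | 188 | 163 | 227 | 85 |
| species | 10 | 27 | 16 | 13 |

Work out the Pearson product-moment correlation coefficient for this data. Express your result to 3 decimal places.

0.059

n = 4, Σx = 663, Σy = 66, Σx² = 120667, Σy² = 1254, Σxy = 11018
nΣxy − ΣxΣy = 44072 − 43758 = 314
nΣx² − (Σx)² = 482668 − 439569 = 43099; nΣy² − (Σy)² = 5016 − 4356 = 660
r = 314 / √(43099 × 660) = 314 / 5333.4173 ≈ 0.059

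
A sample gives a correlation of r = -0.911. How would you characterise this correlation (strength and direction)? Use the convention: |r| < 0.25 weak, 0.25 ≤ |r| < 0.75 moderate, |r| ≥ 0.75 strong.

strong negative

r = -0.911 < 0 so the relationship is negative.
|r| = 0.911, which falls in the strong range.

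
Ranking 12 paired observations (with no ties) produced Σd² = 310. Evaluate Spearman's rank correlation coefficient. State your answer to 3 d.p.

-0.084

ρ = 1 − 6Σd² / [n(n²−1)] = 1 − 6×310 / (12×143)
  = 1 − 1860/1716 = 1 − 1.0839 ≈ -0.084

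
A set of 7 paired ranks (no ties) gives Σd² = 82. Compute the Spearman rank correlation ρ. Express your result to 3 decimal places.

ρ = 1 − 6Σd² / [n(n²−1)] = 1 − 6×82 / (7×48)
  = 1 − 492/336 = 1 − 1.4643 ≈ -0.464

-0.464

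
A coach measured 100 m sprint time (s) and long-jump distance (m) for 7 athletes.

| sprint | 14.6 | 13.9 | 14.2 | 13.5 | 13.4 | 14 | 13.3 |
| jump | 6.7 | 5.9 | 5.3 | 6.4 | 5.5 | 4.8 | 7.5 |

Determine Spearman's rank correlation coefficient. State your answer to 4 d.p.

Rank sprint: 7, 4, 6, 3, 2, 5, 1
Rank jump: 6, 4, 2, 5, 3, 1, 7
d = rank(sprint) − rank(jump): 1, 0, 4, -2, -1, 4, -6; Σd² = 74
ρ = 1 − 6Σd² / [n(n²−1)] = 1 − 6×74 / (7×48) = 1 − 444/336 ≈ -0.3214

-0.3214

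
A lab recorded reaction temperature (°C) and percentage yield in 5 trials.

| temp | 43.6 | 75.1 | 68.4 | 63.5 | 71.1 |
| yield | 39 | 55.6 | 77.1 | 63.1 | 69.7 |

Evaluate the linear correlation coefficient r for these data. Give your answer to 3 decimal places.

0.723

n = 5, Σx = 321.7, Σy = 304.5, Σx² = 21306.99, Σy² = 19396.47, Σxy = 20112.12
nΣxy − ΣxΣy = 100560.6 − 97957.65 = 2602.95
nΣx² − (Σx)² = 106534.95 − 103490.89 = 3044.06; nΣy² − (Σy)² = 96982.35 − 92720.25 = 4262.1
r = 2602.95 / √(3044.06 × 4262.1) = 2602.95 / 3601.9562 ≈ 0.723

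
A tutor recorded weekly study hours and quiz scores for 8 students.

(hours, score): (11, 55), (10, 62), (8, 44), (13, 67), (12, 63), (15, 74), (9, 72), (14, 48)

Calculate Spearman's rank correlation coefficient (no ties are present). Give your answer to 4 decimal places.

0.3810

Rank hours: 4, 3, 1, 6, 5, 8, 2, 7
Rank score: 3, 4, 1, 6, 5, 8, 7, 2
d = rank(hours) − rank(score): 1, -1, 0, 0, 0, 0, -5, 5; Σd² = 52
ρ = 1 − 6Σd² / [n(n²−1)] = 1 − 6×52 / (8×63) = 1 − 312/504 ≈ 0.3810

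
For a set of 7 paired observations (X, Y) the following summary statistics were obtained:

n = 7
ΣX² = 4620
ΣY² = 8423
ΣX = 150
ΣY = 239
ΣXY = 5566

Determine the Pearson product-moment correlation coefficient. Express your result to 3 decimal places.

0.731

r = (nΣXY − ΣXΣY) / √[(nΣX² − (ΣX)²)(nΣY² − (ΣY)²)]
Numerator: 7×5566 − 150×239 = 3112
Denominator: √[(32340 − 22500)(58961 − 57121)] = √[9840 × 1840] = 4255.0676
r = 3112 / 4255.0676 ≈ 0.731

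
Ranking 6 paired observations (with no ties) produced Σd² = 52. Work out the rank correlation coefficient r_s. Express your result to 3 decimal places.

-0.486

ρ = 1 − 6Σd² / [n(n²−1)] = 1 − 6×52 / (6×35)
  = 1 − 312/210 = 1 − 1.4857 ≈ -0.486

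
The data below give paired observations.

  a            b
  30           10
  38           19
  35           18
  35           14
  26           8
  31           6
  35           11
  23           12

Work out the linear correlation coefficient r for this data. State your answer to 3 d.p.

n = 8, Σa = 253, Σb = 98, Σa² = 8185, Σb² = 1346, Σab = 3197
nΣab − ΣaΣb = 25576 − 24794 = 782
nΣa² − (Σa)² = 65480 − 64009 = 1471; nΣb² − (Σb)² = 10768 − 9604 = 1164
r = 782 / √(1471 × 1164) = 782 / 1308.5274 ≈ 0.598

0.598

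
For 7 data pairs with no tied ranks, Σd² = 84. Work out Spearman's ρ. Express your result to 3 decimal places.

ρ = 1 − 6Σd² / [n(n²−1)] = 1 − 6×84 / (7×48)
  = 1 − 504/336 = 1 − 1.5000 ≈ -0.500

-0.500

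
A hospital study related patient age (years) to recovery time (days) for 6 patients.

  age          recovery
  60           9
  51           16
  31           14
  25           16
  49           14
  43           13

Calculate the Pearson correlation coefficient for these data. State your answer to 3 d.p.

-0.619

n = 6, Σx = 259, Σy = 82, Σx² = 12037, Σy² = 1154, Σxy = 3435
nΣxy − ΣxΣy = 20610 − 21238 = -628
nΣx² − (Σx)² = 72222 − 67081 = 5141; nΣy² − (Σy)² = 6924 − 6724 = 200
r = -628 / √(5141 × 200) = -628 / 1014.0020 ≈ -0.619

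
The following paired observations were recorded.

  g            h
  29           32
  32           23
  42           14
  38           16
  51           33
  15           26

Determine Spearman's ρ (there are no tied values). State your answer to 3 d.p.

Rank g: 2, 3, 5, 4, 6, 1
Rank h: 5, 3, 1, 2, 6, 4
d = rank(g) − rank(h): -3, 0, 4, 2, 0, -3; Σd² = 38
ρ = 1 − 6Σd² / [n(n²−1)] = 1 − 6×38 / (6×35) = 1 − 228/210 ≈ -0.086

-0.086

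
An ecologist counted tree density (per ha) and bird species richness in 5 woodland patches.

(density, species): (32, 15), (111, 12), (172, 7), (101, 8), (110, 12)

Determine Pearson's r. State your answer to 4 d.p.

-0.8249

n = 5, Σx = 526, Σy = 54, Σx² = 65230, Σy² = 626, Σxy = 5144
nΣxy − ΣxΣy = 25720 − 28404 = -2684
nΣx² − (Σx)² = 326150 − 276676 = 49474; nΣy² − (Σy)² = 3130 − 2916 = 214
r = -2684 / √(49474 × 214) = -2684 / 3253.8340 ≈ -0.8249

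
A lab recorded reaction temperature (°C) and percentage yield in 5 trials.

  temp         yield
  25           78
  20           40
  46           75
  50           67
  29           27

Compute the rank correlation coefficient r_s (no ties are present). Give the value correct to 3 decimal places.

Rank temp: 2, 1, 4, 5, 3
Rank yield: 5, 2, 4, 3, 1
d = rank(temp) − rank(yield): -3, -1, 0, 2, 2; Σd² = 18
ρ = 1 − 6Σd² / [n(n²−1)] = 1 − 6×18 / (5×24) = 1 − 108/120 ≈ 0.100

0.100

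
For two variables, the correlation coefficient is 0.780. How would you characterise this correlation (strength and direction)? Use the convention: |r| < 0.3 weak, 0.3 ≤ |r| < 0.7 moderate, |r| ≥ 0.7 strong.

r = 0.780 > 0 so the relationship is positive.
|r| = 0.780, which falls in the strong range.

strong positive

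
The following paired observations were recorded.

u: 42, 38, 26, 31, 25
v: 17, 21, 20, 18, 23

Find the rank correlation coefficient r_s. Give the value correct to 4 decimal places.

Rank u: 5, 4, 2, 3, 1
Rank v: 1, 4, 3, 2, 5
d = rank(u) − rank(v): 4, 0, -1, 1, -4; Σd² = 34
ρ = 1 − 6Σd² / [n(n²−1)] = 1 − 6×34 / (5×24) = 1 − 204/120 ≈ -0.7000

-0.7000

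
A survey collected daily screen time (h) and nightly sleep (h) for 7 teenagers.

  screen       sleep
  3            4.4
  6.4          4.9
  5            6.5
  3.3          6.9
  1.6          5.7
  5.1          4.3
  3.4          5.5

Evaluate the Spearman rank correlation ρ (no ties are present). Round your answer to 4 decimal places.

Rank screen: 2, 7, 5, 3, 1, 6, 4
Rank sleep: 2, 3, 6, 7, 5, 1, 4
d = rank(screen) − rank(sleep): 0, 4, -1, -4, -4, 5, 0; Σd² = 74
ρ = 1 − 6Σd² / [n(n²−1)] = 1 − 6×74 / (7×48) = 1 − 444/336 ≈ -0.3214

-0.3214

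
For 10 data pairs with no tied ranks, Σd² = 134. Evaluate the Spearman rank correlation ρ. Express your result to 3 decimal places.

0.188

ρ = 1 − 6Σd² / [n(n²−1)] = 1 − 6×134 / (10×99)
  = 1 − 804/990 = 1 − 0.8121 ≈ 0.188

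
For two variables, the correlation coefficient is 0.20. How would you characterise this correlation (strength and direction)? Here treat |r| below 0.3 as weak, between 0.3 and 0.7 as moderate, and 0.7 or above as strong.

weak positive

r = 0.20 > 0 so the relationship is positive.
|r| = 0.20, which falls in the weak range.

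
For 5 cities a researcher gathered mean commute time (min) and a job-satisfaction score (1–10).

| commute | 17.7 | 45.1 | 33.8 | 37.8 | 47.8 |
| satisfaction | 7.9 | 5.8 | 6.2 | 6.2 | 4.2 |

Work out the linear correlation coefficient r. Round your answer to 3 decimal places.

-0.927

n = 5, Σx = 182.2, Σy = 30.3, Σx² = 7203.42, Σy² = 190.57, Σxy = 1046.09
nΣxy − ΣxΣy = 5230.45 − 5520.66 = -290.21
nΣx² − (Σx)² = 36017.1 − 33196.84 = 2820.26; nΣy² − (Σy)² = 952.85 − 918.09 = 34.76
r = -290.21 / √(2820.26 × 34.76) = -290.21 / 313.1010 ≈ -0.927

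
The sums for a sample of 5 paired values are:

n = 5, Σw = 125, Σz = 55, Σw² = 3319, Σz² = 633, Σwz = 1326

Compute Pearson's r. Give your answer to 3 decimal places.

-0.665

r = (nΣwz − ΣwΣz) / √[(nΣw² − (Σw)²)(nΣz² − (Σz)²)]
Numerator: 5×1326 − 125×55 = -245
Denominator: √[(16595 − 15625)(3165 − 3025)] = √[970 × 140] = 368.5105
r = -245 / 368.5105 ≈ -0.665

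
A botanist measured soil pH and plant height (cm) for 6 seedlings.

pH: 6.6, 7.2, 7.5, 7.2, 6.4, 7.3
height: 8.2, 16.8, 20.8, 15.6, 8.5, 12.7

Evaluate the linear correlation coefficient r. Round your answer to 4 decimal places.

n = 6, Σx = 42.2, Σy = 82.6, Σx² = 297.74, Σy² = 1259.02, Σxy = 590.51
nΣxy − ΣxΣy = 3543.06 − 3485.72 = 57.34
nΣx² − (Σx)² = 1786.44 − 1780.84 = 5.6; nΣy² − (Σy)² = 7554.12 − 6822.76 = 731.36
r = 57.34 / √(5.6 × 731.36) = 57.34 / 63.9970 ≈ 0.8960

0.8960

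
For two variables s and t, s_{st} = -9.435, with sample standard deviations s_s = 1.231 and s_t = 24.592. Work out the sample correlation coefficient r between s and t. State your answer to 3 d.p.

-0.312

r = Cov(s,t) / (s_s · s_t) = -9.435 / (1.231 × 24.592)
  = -9.435 / 30.2728 ≈ -0.312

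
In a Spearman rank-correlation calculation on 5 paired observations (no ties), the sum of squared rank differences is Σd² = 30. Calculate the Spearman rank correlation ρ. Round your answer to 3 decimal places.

ρ = 1 − 6Σd² / [n(n²−1)] = 1 − 6×30 / (5×24)
  = 1 − 180/120 = 1 − 1.5000 ≈ -0.500

-0.500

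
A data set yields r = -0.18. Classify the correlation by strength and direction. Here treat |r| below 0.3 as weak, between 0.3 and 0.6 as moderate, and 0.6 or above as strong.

weak negative

r = -0.18 < 0 so the relationship is negative.
|r| = 0.18, which falls in the weak range.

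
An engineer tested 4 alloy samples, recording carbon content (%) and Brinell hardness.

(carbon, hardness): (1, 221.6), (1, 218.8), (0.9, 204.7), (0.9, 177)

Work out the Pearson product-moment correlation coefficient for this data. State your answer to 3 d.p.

0.830

n = 4, Σx = 3.8, Σy = 822.1, Σx² = 3.62, Σy² = 170211.09, Σxy = 783.93
nΣxy − ΣxΣy = 3135.72 − 3123.98 = 11.74
nΣx² − (Σx)² = 14.48 − 14.44 = 0.04; nΣy² − (Σy)² = 680844.36 − 675848.41 = 4995.95
r = 11.74 / √(0.04 × 4995.95) = 11.74 / 14.1364 ≈ 0.830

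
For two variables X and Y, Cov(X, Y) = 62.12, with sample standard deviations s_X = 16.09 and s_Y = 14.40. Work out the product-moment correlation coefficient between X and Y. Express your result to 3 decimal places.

0.268

r = Cov(X,Y) / (s_X · s_Y) = 62.12 / (16.09 × 14.40)
  = 62.12 / 231.6960 ≈ 0.268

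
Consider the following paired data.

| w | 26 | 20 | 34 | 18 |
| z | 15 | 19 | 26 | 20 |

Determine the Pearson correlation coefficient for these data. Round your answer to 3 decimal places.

n = 4, Σw = 98, Σz = 80, Σw² = 2556, Σz² = 1662, Σwz = 2014
nΣwz − ΣwΣz = 8056 − 7840 = 216
nΣw² − (Σw)² = 10224 − 9604 = 620; nΣz² − (Σz)² = 6648 − 6400 = 248
r = 216 / √(620 × 248) = 216 / 392.1224 ≈ 0.551

0.551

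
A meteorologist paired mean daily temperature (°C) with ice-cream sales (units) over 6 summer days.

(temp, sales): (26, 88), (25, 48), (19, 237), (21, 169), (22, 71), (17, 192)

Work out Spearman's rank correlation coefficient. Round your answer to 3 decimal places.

-0.771

Rank temp: 6, 5, 2, 3, 4, 1
Rank sales: 3, 1, 6, 4, 2, 5
d = rank(temp) − rank(sales): 3, 4, -4, -1, 2, -4; Σd² = 62
ρ = 1 − 6Σd² / [n(n²−1)] = 1 − 6×62 / (6×35) = 1 − 372/210 ≈ -0.771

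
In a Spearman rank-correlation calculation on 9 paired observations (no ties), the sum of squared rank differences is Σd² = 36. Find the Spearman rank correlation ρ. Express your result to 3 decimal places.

0.700

ρ = 1 − 6Σd² / [n(n²−1)] = 1 − 6×36 / (9×80)
  = 1 − 216/720 = 1 − 0.3000 ≈ 0.700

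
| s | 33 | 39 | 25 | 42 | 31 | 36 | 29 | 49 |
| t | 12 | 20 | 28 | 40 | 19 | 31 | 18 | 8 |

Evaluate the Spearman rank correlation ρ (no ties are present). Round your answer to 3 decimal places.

Rank s: 4, 6, 1, 7, 3, 5, 2, 8
Rank t: 2, 5, 6, 8, 4, 7, 3, 1
d = rank(s) − rank(t): 2, 1, -5, -1, -1, -2, -1, 7; Σd² = 86
ρ = 1 − 6Σd² / [n(n²−1)] = 1 − 6×86 / (8×63) = 1 − 516/504 ≈ -0.024

-0.024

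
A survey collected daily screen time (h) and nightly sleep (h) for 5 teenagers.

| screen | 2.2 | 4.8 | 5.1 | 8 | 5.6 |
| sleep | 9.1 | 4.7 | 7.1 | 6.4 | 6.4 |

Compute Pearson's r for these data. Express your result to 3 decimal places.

n = 5, Σx = 25.7, Σy = 33.7, Σx² = 149.25, Σy² = 237.23, Σxy = 165.83
nΣxy − ΣxΣy = 829.15 − 866.09 = -36.94
nΣx² − (Σx)² = 746.25 − 660.49 = 85.76; nΣy² − (Σy)² = 1186.15 − 1135.69 = 50.46
r = -36.94 / √(85.76 × 50.46) = -36.94 / 65.7834 ≈ -0.562

-0.562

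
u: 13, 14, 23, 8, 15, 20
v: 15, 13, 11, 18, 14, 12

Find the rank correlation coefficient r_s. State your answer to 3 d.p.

Rank u: 2, 3, 6, 1, 4, 5
Rank v: 5, 3, 1, 6, 4, 2
d = rank(u) − rank(v): -3, 0, 5, -5, 0, 3; Σd² = 68
ρ = 1 − 6Σd² / [n(n²−1)] = 1 − 6×68 / (6×35) = 1 − 408/210 ≈ -0.943

-0.943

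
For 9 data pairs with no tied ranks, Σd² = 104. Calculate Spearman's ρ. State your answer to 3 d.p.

0.133

ρ = 1 − 6Σd² / [n(n²−1)] = 1 − 6×104 / (9×80)
  = 1 − 624/720 = 1 − 0.8667 ≈ 0.133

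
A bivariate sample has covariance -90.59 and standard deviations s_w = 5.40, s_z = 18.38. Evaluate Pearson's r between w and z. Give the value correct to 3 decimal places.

r = Cov(w,z) / (s_w · s_z) = -90.59 / (5.40 × 18.38)
  = -90.59 / 99.2520 ≈ -0.913

-0.913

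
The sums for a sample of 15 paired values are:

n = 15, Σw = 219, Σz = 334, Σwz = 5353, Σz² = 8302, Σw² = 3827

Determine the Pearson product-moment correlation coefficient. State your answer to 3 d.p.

r = (nΣwz − ΣwΣz) / √[(nΣw² − (Σw)²)(nΣz² − (Σz)²)]
Numerator: 15×5353 − 219×334 = 7149
Denominator: √[(57405 − 47961)(124530 − 111556)] = √[9444 × 12974] = 11069.1669
r = 7149 / 11069.1669 ≈ 0.646

0.646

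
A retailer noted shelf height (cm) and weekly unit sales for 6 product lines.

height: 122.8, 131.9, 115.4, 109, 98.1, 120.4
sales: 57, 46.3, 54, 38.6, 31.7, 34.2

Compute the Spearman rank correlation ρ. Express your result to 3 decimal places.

0.600

Rank height: 5, 6, 3, 2, 1, 4
Rank sales: 6, 4, 5, 3, 1, 2
d = rank(height) − rank(sales): -1, 2, -2, -1, 0, 2; Σd² = 14
ρ = 1 − 6Σd² / [n(n²−1)] = 1 − 6×14 / (6×35) = 1 − 84/210 ≈ 0.600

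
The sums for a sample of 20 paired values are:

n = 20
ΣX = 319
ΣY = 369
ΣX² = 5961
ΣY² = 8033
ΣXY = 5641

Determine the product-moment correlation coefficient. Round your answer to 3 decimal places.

r = (nΣXY − ΣXΣY) / √[(nΣX² − (ΣX)²)(nΣY² − (ΣY)²)]
Numerator: 20×5641 − 319×369 = -4891
Denominator: √[(119220 − 101761)(160660 − 136161)] = √[17459 × 24499] = 20681.5870
r = -4891 / 20681.5870 ≈ -0.236

-0.236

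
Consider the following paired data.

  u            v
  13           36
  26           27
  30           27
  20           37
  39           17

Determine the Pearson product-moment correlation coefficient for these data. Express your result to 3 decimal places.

n = 5, Σu = 128, Σv = 144, Σu² = 3666, Σv² = 4412, Σuv = 3383
nΣuv − ΣuΣv = 16915 − 18432 = -1517
nΣu² − (Σu)² = 18330 − 16384 = 1946; nΣv² − (Σv)² = 22060 − 20736 = 1324
r = -1517 / √(1946 × 1324) = -1517 / 1605.1492 ≈ -0.945

-0.945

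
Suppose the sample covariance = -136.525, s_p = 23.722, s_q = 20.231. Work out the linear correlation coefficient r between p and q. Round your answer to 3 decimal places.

r = Cov(p,q) / (s_p · s_q) = -136.525 / (23.722 × 20.231)
  = -136.525 / 479.9198 ≈ -0.284

-0.284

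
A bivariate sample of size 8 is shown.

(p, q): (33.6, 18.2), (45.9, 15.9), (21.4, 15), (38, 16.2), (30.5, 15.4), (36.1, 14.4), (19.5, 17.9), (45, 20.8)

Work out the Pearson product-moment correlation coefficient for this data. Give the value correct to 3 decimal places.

n = 8, Σp = 270, Σq = 133.8, Σp² = 9776.44, Σq² = 2269.06, Σpq = 4552.52
nΣpq − ΣpΣq = 36420.16 − 36126 = 294.16
nΣp² − (Σp)² = 78211.52 − 72900 = 5311.52; nΣq² − (Σq)² = 18152.48 − 17902.44 = 250.04
r = 294.16 / √(5311.52 × 250.04) = 294.16 / 1152.4289 ≈ 0.255

0.255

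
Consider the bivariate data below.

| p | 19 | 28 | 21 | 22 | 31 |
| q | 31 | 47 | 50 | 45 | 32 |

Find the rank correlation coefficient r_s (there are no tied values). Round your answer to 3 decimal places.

Rank p: 1, 4, 2, 3, 5
Rank q: 1, 4, 5, 3, 2
d = rank(p) − rank(q): 0, 0, -3, 0, 3; Σd² = 18
ρ = 1 − 6Σd² / [n(n²−1)] = 1 − 6×18 / (5×24) = 1 − 108/120 ≈ 0.100

0.100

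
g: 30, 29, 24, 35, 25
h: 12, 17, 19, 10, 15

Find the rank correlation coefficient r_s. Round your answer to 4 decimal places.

Rank g: 4, 3, 1, 5, 2
Rank h: 2, 4, 5, 1, 3
d = rank(g) − rank(h): 2, -1, -4, 4, -1; Σd² = 38
ρ = 1 − 6Σd² / [n(n²−1)] = 1 − 6×38 / (5×24) = 1 − 228/120 ≈ -0.9000

-0.9000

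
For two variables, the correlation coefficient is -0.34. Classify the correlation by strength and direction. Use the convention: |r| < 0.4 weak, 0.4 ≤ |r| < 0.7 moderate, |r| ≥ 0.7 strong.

r = -0.34 < 0 so the relationship is negative.
|r| = 0.34, which falls in the weak range.

weak negative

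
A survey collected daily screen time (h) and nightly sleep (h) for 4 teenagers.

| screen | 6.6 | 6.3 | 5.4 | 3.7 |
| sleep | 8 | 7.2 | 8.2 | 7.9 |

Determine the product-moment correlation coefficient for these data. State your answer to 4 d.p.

n = 4, Σx = 22, Σy = 31.3, Σx² = 126.1, Σy² = 245.49, Σxy = 171.67
nΣxy − ΣxΣy = 686.68 − 688.6 = -1.92
nΣx² − (Σx)² = 504.4 − 484 = 20.4; nΣy² − (Σy)² = 981.96 − 979.69 = 2.27
r = -1.92 / √(20.4 × 2.27) = -1.92 / 6.8050 ≈ -0.2821

-0.2821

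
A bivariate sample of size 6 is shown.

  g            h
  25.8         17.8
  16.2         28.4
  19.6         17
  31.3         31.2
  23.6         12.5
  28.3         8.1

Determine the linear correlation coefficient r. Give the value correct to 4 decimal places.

-0.0880

n = 6, Σg = 144.8, Σh = 115, Σg² = 3649.78, Σh² = 2607.7, Σgh = 2753.31
nΣgh − ΣgΣh = 16519.86 − 16652 = -132.14
nΣg² − (Σg)² = 21898.68 − 20967.04 = 931.64; nΣh² − (Σh)² = 15646.2 − 13225 = 2421.2
r = -132.14 / √(931.64 × 2421.2) = -132.14 / 1501.8944 ≈ -0.0880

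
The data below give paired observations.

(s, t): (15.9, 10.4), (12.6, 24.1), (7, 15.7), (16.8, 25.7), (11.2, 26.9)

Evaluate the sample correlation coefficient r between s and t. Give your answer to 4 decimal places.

0.0567

n = 5, Σs = 63.5, Σt = 102.8, Σs² = 868.25, Σt² = 2319.56, Σst = 1311.96
nΣst − ΣsΣt = 6559.8 − 6527.8 = 32
nΣs² − (Σs)² = 4341.25 − 4032.25 = 309; nΣt² − (Σt)² = 11597.8 − 10567.84 = 1029.96
r = 32 / √(309 × 1029.96) = 32 / 564.1433 ≈ 0.0567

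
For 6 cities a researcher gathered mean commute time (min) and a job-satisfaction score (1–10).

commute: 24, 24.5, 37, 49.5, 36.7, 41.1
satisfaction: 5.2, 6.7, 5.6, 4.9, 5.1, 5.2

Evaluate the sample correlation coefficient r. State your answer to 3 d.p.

n = 6, Σx = 212.8, Σy = 32.7, Σx² = 8031.6, Σy² = 180.35, Σxy = 1139.59
nΣxy − ΣxΣy = 6837.54 − 6958.56 = -121.02
nΣx² − (Σx)² = 48189.6 − 45283.84 = 2905.76; nΣy² − (Σy)² = 1082.1 − 1069.29 = 12.81
r = -121.02 / √(2905.76 × 12.81) = -121.02 / 192.9321 ≈ -0.627

-0.627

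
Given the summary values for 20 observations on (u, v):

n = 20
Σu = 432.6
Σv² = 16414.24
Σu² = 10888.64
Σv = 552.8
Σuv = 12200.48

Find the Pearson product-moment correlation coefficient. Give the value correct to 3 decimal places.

r = (nΣuv − ΣuΣv) / √[(nΣu² − (Σu)²)(nΣv² − (Σv)²)]
Numerator: 20×12200.48 − 432.6×552.8 = 4868.32
Denominator: √[(217772.8 − 187142.76)(328284.8 − 305587.84)] = √[30630.04 × 22696.96] = 26366.8123
r = 4868.32 / 26366.8123 ≈ 0.185

0.185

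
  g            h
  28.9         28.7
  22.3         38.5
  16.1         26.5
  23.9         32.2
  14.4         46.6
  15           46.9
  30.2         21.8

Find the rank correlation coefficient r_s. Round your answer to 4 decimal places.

Rank g: 6, 4, 3, 5, 1, 2, 7
Rank h: 3, 5, 2, 4, 6, 7, 1
d = rank(g) − rank(h): 3, -1, 1, 1, -5, -5, 6; Σd² = 98
ρ = 1 − 6Σd² / [n(n²−1)] = 1 − 6×98 / (7×48) = 1 − 588/336 ≈ -0.7500

-0.7500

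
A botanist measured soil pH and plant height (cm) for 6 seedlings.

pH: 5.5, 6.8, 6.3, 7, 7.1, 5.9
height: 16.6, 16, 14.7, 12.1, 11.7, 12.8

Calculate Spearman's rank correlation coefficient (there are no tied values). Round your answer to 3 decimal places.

Rank pH: 1, 4, 3, 5, 6, 2
Rank height: 6, 5, 4, 2, 1, 3
d = rank(pH) − rank(height): -5, -1, -1, 3, 5, -1; Σd² = 62
ρ = 1 − 6Σd² / [n(n²−1)] = 1 − 6×62 / (6×35) = 1 − 372/210 ≈ -0.771

-0.771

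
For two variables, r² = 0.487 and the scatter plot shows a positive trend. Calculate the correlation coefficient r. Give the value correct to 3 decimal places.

0.698

|r| = √0.487 = 0.698
The association is positive, so r = 0.698.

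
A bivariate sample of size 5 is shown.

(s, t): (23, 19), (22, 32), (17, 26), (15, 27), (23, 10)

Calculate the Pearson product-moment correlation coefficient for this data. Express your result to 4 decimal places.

n = 5, Σs = 100, Σt = 114, Σs² = 2056, Σt² = 2890, Σst = 2218
nΣst − ΣsΣt = 11090 − 11400 = -310
nΣs² − (Σs)² = 10280 − 10000 = 280; nΣt² − (Σt)² = 14450 − 12996 = 1454
r = -310 / √(280 × 1454) = -310 / 638.0596 ≈ -0.4858

-0.4858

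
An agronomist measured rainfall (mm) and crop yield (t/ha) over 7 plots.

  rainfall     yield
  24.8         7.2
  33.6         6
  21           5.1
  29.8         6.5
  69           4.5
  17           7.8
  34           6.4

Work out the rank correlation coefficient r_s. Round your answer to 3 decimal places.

Rank rainfall: 3, 5, 2, 4, 7, 1, 6
Rank yield: 6, 3, 2, 5, 1, 7, 4
d = rank(rainfall) − rank(yield): -3, 2, 0, -1, 6, -6, 2; Σd² = 90
ρ = 1 − 6Σd² / [n(n²−1)] = 1 − 6×90 / (7×48) = 1 − 540/336 ≈ -0.607

-0.607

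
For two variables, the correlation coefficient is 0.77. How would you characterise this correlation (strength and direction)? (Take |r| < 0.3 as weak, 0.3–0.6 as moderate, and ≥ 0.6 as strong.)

strong positive

r = 0.77 > 0 so the relationship is positive.
|r| = 0.77, which falls in the strong range.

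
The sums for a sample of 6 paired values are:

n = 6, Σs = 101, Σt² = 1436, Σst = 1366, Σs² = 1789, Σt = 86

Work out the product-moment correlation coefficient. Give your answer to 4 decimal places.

-0.6076

r = (nΣst − ΣsΣt) / √[(nΣs² − (Σs)²)(nΣt² − (Σt)²)]
Numerator: 6×1366 − 101×86 = -490
Denominator: √[(10734 − 10201)(8616 − 7396)] = √[533 × 1220] = 806.3870
r = -490 / 806.3870 ≈ -0.6076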